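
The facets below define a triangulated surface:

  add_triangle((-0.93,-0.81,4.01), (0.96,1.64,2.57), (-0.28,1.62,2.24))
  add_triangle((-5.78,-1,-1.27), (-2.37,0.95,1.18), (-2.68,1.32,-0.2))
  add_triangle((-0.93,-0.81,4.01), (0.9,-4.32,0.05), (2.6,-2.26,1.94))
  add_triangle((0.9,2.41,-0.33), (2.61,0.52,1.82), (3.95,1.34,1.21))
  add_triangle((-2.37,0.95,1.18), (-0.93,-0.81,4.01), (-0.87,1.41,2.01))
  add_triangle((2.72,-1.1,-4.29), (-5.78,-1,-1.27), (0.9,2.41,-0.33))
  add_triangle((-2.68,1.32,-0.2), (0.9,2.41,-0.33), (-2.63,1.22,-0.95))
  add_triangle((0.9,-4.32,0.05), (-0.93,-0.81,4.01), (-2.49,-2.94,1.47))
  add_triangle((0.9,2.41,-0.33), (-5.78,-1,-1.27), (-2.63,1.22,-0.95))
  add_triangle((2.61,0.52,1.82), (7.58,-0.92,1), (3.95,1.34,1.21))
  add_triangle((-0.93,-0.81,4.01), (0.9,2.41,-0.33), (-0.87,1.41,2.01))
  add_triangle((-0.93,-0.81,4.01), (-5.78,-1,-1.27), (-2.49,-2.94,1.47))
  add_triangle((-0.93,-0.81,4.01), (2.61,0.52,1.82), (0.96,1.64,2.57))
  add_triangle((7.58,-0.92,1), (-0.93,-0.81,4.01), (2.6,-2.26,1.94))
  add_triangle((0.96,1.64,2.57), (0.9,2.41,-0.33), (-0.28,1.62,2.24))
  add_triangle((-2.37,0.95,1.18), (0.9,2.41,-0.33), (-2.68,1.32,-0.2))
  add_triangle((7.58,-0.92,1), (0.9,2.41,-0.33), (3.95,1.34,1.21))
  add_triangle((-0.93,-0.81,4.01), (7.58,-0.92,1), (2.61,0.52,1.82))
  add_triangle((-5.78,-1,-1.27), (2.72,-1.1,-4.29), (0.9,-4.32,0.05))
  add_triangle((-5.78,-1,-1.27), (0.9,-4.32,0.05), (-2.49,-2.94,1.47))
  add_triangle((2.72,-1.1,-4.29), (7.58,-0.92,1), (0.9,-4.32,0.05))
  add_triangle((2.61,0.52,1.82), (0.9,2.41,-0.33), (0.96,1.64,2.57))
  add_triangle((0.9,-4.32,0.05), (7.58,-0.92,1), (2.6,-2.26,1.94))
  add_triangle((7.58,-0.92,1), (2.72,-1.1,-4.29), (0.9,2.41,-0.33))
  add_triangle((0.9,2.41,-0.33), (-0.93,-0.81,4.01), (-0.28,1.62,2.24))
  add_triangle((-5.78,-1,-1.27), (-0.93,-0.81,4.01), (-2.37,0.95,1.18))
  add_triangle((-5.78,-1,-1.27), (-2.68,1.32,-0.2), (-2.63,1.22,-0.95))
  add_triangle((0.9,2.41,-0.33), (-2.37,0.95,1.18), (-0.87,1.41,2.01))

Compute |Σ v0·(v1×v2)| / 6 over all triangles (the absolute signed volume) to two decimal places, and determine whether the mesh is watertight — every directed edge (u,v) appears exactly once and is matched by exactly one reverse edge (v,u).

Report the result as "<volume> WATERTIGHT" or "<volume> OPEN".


Per-triangle v0·(v1×v2)/6:
  t1: +1.8097
  t2: +2.4129
  t3: +7.6470
  t4: +1.2683
  t5: +2.2236
  t6: +11.4127
  t7: +0.9740
  t8: +7.8006
  t9: +0.0435
  t10: +2.6636
  t11: +1.6319
  t12: +8.9256
  t13: +3.4523
  t14: +8.2899
  t15: +1.3370
  t16: +1.6907
  t17: +3.2239
  t18: +6.0893
  t19: +20.8500
  t20: +9.0541
  t21: +24.6631
  t22: +2.4477
  t23: +8.6642
  t24: +15.2320
  t25: -0.7655
  t26: +6.5850
  t27: +1.2669
  t28: +1.6763
Σ = +162.5701 → |volume| = 162.57

Directed edges: 84 total, each appears once with its reverse present → watertight.

162.57 WATERTIGHT


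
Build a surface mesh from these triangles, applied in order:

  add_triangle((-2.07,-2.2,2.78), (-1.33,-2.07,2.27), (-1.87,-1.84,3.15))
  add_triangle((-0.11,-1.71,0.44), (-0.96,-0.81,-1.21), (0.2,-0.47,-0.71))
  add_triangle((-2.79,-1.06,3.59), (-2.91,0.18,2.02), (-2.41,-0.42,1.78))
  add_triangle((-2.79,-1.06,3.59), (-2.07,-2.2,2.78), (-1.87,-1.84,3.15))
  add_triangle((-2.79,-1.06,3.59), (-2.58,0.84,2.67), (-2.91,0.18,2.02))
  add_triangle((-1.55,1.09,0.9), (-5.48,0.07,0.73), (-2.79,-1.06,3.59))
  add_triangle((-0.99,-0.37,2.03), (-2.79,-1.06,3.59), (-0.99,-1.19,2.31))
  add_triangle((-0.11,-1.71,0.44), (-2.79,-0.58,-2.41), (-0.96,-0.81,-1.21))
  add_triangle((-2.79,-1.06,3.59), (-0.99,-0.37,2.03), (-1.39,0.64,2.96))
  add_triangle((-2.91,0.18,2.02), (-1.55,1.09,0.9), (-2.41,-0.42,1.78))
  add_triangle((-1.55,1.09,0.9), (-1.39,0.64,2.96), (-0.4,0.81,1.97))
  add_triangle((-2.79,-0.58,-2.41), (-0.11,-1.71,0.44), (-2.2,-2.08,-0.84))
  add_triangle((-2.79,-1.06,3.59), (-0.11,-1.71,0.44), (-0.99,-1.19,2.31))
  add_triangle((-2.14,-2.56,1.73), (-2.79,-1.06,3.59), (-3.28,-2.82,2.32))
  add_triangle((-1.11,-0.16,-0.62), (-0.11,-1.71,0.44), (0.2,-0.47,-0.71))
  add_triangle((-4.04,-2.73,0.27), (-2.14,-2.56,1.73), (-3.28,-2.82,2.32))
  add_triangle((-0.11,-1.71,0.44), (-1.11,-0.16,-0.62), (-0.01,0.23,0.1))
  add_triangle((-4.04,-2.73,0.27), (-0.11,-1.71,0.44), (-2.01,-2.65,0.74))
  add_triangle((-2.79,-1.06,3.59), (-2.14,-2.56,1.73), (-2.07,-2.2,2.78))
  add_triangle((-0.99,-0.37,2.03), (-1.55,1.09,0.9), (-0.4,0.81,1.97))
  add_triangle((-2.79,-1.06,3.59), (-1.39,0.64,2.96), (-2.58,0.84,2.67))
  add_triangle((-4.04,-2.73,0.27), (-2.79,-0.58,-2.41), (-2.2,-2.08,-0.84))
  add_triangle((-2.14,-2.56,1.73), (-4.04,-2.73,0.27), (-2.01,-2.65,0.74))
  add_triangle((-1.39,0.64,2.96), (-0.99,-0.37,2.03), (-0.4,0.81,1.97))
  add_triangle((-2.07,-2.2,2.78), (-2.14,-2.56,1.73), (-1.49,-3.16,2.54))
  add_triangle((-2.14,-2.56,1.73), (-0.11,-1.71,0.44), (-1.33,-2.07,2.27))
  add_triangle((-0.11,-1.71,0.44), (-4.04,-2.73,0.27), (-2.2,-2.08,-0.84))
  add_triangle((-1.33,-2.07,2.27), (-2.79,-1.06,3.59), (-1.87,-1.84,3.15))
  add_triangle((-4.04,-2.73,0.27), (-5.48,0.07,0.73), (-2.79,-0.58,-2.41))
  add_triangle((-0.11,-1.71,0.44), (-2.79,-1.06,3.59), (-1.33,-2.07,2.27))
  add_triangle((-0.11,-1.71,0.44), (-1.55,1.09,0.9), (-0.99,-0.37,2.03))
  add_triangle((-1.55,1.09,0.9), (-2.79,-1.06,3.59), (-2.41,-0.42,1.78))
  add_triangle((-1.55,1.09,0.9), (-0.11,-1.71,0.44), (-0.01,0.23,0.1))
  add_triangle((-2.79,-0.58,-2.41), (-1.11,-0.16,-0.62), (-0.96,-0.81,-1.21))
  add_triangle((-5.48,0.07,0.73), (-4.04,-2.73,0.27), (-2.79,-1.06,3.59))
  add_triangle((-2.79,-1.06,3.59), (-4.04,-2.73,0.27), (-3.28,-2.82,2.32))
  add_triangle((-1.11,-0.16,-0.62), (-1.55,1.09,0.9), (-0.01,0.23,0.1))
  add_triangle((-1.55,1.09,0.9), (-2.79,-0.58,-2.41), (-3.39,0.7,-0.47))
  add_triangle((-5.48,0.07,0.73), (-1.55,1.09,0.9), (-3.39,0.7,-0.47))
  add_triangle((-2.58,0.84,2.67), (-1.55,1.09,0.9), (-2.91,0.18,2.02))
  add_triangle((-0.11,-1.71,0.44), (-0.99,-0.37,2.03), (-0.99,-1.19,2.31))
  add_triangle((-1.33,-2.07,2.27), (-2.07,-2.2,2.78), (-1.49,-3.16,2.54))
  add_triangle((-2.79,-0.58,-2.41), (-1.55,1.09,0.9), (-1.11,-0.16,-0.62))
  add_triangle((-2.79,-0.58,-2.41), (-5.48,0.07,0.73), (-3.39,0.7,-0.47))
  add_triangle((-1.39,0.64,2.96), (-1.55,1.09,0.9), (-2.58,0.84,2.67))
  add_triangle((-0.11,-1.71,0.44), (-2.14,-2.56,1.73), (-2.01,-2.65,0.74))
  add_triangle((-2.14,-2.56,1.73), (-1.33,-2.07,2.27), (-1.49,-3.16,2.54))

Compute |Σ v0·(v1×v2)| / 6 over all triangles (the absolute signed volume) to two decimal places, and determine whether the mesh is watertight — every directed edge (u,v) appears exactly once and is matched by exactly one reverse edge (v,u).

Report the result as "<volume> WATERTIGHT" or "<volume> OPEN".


38.41 OPEN

Per-triangle v0·(v1×v2)/6:
  t1: +0.1692
  t2: +0.3081
  t3: +0.3923
  t4: +0.4277
  t5: +1.0711
  t6: +3.8398
  t7: +0.2891
  t8: +0.4506
  t9: +0.4074
  t10: -0.0031
  t11: +0.4456
  t12: +0.4282
  t13: +0.6908
  t14: +0.7947
  t15: -0.3038
  t16: +0.9307
  t17: -0.0546
  t18: +0.2907
  t19: +0.7674
  t20: -0.6774
  t21: +1.3444
  t22: +1.9049
  t23: +0.9261
  t24: +0.2026
  t25: +0.6753
  t26: +0.6127
  t27: +1.2599
  t28: -0.2478
  t29: +6.9161
  t30: -0.2162
  t31: -0.5683
  t32: -0.7791
  t33: +0.0652
  t34: -0.0836
  t35: +8.4447
  t36: +2.5506
  t37: +0.0499
  t38: +0.1519
  t39: +1.3168
  t40: +0.4819
  t41: -0.0481
  t42: +0.1411
  t43: -0.1488
  t44: +2.1866
  t45: +0.4397
  t46: +0.5289
  t47: -0.3589
Σ = +38.4130 → |volume| = 38.41

Directed edges: 141 total; 3 unmatched, e.g. (-0.96,-0.81,-1.21)→(0.2,-0.47,-0.71) → open.


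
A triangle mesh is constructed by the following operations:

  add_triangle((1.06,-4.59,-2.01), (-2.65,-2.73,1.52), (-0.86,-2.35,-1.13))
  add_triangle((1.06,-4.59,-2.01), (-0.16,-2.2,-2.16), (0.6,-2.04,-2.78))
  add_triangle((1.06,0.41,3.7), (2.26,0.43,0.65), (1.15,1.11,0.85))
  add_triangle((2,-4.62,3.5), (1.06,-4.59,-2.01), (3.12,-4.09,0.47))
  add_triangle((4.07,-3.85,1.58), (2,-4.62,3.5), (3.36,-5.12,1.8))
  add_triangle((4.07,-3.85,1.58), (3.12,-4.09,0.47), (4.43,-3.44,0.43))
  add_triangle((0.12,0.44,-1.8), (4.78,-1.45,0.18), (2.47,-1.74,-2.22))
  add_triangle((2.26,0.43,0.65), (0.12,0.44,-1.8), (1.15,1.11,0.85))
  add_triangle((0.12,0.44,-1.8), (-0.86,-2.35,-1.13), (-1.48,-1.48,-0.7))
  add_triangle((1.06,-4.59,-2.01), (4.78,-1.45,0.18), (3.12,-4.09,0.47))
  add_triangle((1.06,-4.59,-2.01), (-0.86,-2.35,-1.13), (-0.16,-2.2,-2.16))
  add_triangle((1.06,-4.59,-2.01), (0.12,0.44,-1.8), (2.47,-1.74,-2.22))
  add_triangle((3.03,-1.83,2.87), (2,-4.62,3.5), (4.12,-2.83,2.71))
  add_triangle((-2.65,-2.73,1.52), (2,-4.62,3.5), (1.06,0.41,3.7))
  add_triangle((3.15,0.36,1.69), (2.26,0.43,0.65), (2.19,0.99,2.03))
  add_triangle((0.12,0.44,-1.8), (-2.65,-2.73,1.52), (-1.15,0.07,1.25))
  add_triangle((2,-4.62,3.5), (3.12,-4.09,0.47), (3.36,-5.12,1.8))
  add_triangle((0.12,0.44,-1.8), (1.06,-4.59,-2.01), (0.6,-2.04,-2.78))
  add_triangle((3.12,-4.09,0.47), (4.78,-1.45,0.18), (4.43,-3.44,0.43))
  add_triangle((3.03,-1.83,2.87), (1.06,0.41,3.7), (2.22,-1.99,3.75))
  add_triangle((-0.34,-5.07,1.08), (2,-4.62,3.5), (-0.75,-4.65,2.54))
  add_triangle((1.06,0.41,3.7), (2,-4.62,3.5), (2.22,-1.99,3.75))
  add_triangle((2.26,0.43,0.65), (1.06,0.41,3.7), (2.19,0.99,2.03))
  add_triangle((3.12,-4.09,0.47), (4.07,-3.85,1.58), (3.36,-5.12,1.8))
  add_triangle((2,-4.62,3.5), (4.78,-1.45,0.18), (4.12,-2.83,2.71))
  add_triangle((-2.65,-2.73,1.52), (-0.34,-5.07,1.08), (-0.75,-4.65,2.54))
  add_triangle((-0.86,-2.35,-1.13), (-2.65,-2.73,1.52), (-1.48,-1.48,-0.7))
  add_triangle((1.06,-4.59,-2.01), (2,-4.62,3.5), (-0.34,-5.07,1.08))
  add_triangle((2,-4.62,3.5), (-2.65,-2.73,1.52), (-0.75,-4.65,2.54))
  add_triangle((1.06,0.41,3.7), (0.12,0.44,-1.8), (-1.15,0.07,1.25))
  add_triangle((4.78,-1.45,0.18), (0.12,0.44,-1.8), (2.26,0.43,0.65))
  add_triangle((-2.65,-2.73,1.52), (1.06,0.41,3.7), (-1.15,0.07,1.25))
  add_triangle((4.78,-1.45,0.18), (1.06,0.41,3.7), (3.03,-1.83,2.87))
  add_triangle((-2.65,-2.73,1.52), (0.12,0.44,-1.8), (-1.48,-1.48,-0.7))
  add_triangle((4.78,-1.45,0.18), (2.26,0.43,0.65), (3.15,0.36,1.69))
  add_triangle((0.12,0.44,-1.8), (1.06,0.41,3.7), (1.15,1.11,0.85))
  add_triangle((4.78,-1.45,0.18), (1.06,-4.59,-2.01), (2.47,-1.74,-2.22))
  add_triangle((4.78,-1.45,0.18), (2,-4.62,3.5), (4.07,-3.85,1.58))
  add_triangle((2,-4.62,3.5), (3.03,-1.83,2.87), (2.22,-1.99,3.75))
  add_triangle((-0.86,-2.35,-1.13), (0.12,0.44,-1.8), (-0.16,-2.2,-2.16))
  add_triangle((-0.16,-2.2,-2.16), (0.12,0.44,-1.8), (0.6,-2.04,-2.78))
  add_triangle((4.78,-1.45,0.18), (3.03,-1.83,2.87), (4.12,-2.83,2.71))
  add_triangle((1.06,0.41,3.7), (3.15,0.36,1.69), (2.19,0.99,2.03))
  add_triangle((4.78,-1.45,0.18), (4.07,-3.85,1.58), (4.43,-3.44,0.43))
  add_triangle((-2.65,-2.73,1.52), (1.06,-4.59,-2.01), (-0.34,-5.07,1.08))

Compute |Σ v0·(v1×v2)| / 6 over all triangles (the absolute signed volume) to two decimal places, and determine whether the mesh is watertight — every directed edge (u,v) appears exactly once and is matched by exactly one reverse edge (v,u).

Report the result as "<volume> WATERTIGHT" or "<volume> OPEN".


Per-triangle v0·(v1×v2)/6:
  t1: +3.1672
  t2: +1.0822
  t3: +1.0989
  t4: +7.5779
  t5: +2.6700
  t6: +1.3735
  t7: +2.3021
  t8: +0.6974
  t9: +0.7395
  t10: +6.3325
  t11: +1.2325
  t12: +2.9055
  t13: +2.3317
  t14: +11.3109
  t15: +0.2955
  t16: +1.0419
  t17: +0.1545
  t18: +0.1234
  t19: +0.0704
  t20: +1.7575
  t21: +3.9557
  t22: +2.0586
  t23: -0.6233
  t24: +1.3590
  t25: +3.8572
  t26: +2.8825
  t27: +1.0336
  t28: +8.7393
  t29: +1.7333
  t30: +0.5678
  t31: +1.8181
  t32: +2.5652
  t33: +4.2621
  t34: +0.1823
  t35: +0.8045
  t36: -0.0407
  t37: +6.2475
  t38: +2.5740
  t39: +2.3119
  t40: +0.5260
  t41: +0.5874
  t42: +1.6155
  t43: +1.0864
  t44: +1.8342
  t45: +5.1434
Σ = +105.3465 → |volume| = 105.35

Directed edges: 135 total; 3 unmatched, e.g. (4.78,-1.45,0.18)→(1.06,0.41,3.7) → open.

105.35 OPEN


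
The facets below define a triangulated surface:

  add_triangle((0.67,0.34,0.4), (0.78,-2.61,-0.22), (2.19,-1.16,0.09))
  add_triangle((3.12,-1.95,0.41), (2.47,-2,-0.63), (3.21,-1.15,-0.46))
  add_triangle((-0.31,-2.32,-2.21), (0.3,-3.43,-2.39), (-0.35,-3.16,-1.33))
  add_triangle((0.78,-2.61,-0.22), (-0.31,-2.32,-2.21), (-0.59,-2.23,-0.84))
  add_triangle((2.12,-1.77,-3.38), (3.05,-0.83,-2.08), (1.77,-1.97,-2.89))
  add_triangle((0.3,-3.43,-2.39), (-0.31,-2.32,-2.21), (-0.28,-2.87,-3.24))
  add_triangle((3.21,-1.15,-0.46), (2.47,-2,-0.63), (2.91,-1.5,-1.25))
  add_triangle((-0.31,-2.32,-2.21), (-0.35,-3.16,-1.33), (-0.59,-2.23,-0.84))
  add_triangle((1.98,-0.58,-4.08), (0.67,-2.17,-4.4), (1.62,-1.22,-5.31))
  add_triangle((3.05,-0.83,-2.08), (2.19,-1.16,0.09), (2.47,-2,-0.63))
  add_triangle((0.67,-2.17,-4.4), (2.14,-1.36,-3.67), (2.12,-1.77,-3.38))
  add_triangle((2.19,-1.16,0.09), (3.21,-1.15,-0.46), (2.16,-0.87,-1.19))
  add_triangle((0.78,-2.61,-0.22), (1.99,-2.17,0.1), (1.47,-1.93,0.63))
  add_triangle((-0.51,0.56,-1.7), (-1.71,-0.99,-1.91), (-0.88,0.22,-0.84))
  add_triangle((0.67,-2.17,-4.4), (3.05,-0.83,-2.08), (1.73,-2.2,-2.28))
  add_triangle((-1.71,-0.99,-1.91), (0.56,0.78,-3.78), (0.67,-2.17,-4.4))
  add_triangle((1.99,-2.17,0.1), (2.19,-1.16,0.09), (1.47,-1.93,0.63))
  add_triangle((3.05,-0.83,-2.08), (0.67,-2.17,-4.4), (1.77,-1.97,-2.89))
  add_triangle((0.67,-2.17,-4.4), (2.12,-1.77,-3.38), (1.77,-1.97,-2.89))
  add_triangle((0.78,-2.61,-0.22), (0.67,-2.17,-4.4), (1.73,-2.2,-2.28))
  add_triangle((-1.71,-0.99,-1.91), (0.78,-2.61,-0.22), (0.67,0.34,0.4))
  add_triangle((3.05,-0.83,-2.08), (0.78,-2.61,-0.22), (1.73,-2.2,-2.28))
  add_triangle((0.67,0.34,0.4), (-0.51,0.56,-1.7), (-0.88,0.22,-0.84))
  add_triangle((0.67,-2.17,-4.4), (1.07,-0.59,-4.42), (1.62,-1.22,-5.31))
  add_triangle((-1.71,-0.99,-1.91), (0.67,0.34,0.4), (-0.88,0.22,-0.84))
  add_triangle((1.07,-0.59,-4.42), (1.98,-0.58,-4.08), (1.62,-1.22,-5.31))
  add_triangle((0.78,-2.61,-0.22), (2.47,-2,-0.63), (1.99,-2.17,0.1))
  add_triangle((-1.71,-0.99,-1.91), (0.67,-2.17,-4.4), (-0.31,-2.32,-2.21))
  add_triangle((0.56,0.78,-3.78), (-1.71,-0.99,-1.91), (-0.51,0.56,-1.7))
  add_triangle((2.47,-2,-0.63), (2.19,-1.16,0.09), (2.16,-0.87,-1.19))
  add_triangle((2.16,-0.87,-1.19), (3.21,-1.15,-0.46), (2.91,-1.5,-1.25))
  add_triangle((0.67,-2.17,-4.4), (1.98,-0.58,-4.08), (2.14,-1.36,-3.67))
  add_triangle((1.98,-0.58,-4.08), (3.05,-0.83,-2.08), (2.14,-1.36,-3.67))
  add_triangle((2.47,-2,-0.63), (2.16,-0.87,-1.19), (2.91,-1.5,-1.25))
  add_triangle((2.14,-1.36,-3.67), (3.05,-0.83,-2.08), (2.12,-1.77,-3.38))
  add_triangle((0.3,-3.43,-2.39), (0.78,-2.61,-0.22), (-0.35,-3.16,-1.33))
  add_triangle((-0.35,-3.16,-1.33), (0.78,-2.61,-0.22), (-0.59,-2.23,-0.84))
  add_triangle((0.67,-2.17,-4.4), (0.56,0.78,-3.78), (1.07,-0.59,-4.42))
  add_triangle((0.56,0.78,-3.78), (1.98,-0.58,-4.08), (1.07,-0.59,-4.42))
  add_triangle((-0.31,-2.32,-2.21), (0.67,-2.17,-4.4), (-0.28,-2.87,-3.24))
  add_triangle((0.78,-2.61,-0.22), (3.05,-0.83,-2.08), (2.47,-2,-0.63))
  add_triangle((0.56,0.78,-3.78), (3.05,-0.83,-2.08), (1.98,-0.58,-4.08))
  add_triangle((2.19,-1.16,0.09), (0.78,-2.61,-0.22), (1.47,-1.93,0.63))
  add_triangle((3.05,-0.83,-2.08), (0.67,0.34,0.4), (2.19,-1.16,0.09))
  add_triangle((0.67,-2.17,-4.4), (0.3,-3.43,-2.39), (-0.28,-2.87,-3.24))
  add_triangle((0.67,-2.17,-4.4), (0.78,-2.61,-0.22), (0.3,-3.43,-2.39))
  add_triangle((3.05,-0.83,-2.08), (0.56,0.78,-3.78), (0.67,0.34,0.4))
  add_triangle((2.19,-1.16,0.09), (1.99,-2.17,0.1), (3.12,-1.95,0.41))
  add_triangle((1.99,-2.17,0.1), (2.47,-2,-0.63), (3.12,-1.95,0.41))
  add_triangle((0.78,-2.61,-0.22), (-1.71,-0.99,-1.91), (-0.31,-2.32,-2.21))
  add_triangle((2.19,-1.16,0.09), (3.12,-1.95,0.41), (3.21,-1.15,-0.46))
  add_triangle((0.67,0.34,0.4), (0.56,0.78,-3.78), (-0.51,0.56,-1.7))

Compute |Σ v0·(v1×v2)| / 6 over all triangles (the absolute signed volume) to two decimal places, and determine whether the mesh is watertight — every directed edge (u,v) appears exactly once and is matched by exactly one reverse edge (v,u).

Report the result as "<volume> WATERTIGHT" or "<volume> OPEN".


30.61 WATERTIGHT

Per-triangle v0·(v1×v2)/6:
  t1: +0.2347
  t2: +0.6342
  t3: +0.4681
  t4: -0.8164
  t5: +0.4427
  t6: +0.1835
  t7: +0.4294
  t8: +0.2256
  t9: +0.5415
  t10: +0.7665
  t11: +0.6492
  t12: -0.1976
  t13: +0.3526
  t14: +0.2698
  t15: +2.3544
  t16: +3.8804
  t17: +0.2243
  t18: -1.2828
  t19: +0.5407
  t20: +1.9479
  t21: -0.2891
  t22: +1.6152
  t23: +0.0751
  t24: +0.5389
  t25: -0.0705
  t26: +0.3650
  t27: +0.4997
  t28: +1.7821
  t29: +0.9270
  t30: -0.3960
  t31: +0.1726
  t32: +1.2123
  t33: +1.0328
  t34: +0.0415
  t35: +0.5761
  t36: +0.8474
  t37: +0.2142
  t38: +0.7879
  t39: +0.9298
  t40: -0.0945
  t41: +1.0747
  t42: +1.3649
  t43: -0.5627
  t44: +0.6661
  t45: +1.2171
  t46: +1.3497
  t47: +1.3084
  t48: -0.1128
  t49: +0.4215
  t50: +0.9605
  t51: +0.0077
  t52: +0.2989
Σ = +30.6105 → |volume| = 30.61

Directed edges: 156 total, each appears once with its reverse present → watertight.


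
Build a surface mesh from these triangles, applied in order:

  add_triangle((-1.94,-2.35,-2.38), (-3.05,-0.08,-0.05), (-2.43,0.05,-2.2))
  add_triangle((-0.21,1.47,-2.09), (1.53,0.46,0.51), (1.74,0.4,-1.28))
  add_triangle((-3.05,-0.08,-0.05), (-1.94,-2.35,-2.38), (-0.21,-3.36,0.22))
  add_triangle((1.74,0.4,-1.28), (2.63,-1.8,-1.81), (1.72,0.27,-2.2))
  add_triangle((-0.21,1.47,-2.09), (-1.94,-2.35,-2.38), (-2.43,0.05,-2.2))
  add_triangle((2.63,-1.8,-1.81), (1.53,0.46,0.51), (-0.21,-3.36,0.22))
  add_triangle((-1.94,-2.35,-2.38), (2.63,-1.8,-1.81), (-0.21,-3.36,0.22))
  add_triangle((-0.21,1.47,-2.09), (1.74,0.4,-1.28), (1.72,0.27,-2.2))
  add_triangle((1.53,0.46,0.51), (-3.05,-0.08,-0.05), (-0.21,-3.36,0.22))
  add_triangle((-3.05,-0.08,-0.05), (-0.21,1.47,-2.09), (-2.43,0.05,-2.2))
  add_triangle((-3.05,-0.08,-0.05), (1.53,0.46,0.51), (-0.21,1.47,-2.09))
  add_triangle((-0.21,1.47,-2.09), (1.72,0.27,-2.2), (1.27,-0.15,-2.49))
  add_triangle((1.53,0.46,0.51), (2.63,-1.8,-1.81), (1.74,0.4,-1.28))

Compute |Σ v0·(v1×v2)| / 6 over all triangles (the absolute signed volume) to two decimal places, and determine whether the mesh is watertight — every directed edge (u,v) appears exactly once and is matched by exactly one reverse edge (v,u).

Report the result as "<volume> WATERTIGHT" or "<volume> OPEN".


Per-triangle v0·(v1×v2)/6:
  t1: +2.6604
  t2: +0.7906
  t3: +4.2653
  t4: +0.6563
  t5: +2.2091
  t6: +2.4503
  t7: +5.8274
  t8: +0.4932
  t9: +0.8746
  t10: +1.4996
  t11: +0.8091
  t12: +0.6091
  t13: +1.1444
Σ = +24.2893 → |volume| = 24.29

Directed edges: 39 total; 5 unmatched, e.g. (2.63,-1.8,-1.81)→(1.72,0.27,-2.2) → open.

24.29 OPEN


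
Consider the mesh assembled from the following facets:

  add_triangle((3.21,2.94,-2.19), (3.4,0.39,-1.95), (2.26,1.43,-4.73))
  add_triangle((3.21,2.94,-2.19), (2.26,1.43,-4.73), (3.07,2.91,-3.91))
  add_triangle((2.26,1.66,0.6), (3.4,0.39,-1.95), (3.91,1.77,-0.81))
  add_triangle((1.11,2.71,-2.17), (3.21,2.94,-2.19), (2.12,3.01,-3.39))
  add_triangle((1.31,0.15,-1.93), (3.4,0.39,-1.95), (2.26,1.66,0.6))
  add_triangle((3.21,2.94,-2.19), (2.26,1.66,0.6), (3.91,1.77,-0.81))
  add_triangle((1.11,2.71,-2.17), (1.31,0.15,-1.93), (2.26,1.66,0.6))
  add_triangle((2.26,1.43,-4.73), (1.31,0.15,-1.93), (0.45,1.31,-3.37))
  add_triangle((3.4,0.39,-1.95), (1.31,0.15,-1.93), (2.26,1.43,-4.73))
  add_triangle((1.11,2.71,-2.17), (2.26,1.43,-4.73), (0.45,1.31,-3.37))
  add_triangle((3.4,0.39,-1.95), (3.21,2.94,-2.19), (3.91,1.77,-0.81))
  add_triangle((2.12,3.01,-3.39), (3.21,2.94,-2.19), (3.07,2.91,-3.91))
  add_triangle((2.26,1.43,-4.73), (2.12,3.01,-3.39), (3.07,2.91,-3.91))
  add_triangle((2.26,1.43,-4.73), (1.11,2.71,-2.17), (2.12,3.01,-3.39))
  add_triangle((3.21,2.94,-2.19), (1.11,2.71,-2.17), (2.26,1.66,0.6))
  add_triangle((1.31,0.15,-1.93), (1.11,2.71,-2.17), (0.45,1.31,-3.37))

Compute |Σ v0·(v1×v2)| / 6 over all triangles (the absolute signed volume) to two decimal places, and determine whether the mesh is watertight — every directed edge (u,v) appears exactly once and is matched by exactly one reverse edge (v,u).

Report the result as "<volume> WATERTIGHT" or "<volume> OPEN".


13.57 WATERTIGHT

Per-triangle v0·(v1×v2)/6:
  t1: +4.7728
  t2: +0.7891
  t3: +0.2829
  t4: +0.9534
  t5: -0.9353
  t6: +1.6680
  t7: -2.3796
  t8: +0.3075
  t9: +0.7825
  t10: +1.8954
  t11: +2.3490
  t12: +0.9355
  t13: +1.1993
  t14: +0.6955
  t15: +1.6306
  t16: -1.3797
Σ = +13.5668 → |volume| = 13.57

Directed edges: 48 total, each appears once with its reverse present → watertight.


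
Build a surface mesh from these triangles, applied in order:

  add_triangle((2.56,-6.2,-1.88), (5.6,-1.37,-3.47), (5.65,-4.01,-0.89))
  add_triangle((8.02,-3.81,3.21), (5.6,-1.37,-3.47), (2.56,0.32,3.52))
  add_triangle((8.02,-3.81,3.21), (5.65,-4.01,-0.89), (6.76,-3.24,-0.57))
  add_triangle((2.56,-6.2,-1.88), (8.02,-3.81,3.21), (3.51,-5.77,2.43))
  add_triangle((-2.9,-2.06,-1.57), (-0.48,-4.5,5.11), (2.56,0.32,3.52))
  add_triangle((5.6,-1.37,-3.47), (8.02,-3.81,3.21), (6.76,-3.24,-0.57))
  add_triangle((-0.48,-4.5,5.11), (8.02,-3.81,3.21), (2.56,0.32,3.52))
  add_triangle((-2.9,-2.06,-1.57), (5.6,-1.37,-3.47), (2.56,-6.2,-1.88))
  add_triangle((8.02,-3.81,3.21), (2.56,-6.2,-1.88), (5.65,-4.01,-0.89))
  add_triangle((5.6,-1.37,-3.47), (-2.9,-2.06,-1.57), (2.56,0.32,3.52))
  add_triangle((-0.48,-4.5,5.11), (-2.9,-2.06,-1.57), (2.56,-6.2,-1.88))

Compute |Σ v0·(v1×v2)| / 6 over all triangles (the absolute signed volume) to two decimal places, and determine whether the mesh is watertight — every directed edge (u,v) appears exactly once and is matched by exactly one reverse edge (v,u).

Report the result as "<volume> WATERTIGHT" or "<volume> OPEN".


141.46 OPEN

Per-triangle v0·(v1×v2)/6:
  t1: +14.3030
  t2: +16.0313
  t3: +5.6851
  t4: +22.7573
  t5: +0.4007
  t6: +5.8680
  t7: +26.6572
  t8: +16.7562
  t9: +15.8460
  t10: -10.2252
  t11: +27.3766
Σ = +141.4562 → |volume| = 141.46

Directed edges: 33 total; 7 unmatched, e.g. (5.6,-1.37,-3.47)→(5.65,-4.01,-0.89) → open.


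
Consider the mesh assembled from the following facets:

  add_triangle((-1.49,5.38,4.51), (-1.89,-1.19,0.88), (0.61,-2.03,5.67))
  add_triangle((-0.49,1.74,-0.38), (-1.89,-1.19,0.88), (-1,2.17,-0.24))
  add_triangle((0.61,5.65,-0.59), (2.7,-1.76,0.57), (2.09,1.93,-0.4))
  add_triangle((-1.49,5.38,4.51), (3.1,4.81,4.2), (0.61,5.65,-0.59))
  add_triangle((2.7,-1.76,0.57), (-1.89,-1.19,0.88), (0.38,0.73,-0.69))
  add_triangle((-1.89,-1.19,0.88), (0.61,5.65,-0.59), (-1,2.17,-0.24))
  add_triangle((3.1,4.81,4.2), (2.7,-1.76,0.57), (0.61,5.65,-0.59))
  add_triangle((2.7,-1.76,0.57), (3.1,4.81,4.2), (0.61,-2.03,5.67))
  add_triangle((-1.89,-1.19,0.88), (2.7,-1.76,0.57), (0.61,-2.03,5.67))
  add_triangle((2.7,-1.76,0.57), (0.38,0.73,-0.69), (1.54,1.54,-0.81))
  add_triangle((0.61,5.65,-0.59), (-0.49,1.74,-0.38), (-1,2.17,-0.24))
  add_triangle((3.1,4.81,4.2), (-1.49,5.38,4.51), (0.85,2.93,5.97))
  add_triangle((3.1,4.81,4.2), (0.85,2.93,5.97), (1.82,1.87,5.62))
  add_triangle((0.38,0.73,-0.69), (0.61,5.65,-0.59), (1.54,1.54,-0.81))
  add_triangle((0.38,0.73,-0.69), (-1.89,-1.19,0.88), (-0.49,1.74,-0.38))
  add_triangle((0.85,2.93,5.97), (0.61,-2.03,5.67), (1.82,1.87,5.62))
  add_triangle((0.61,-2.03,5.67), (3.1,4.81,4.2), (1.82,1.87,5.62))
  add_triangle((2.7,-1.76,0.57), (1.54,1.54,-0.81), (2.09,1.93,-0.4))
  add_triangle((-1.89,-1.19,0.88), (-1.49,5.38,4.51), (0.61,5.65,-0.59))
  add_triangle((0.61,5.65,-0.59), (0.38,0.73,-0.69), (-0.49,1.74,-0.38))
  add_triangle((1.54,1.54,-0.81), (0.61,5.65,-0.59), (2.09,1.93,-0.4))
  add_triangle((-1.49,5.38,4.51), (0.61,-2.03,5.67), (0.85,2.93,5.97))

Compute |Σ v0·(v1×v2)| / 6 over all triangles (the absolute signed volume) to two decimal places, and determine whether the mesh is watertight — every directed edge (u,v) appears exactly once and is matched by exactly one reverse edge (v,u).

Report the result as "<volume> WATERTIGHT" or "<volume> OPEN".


Per-triangle v0·(v1×v2)/6:
  t1: +14.7518
  t2: +0.0810
  t3: +1.2244
  t4: +21.4949
  t5: +0.2767
  t6: +0.9006
  t7: +11.8584
  t8: +19.6372
  t9: +5.0999
  t10: +0.3823
  t11: +0.2219
  t12: +13.7144
  t13: +5.0004
  t14: +0.6099
  t15: +0.2371
  t16: +5.0580
  t17: +2.4635
  t18: +0.7188
  t19: +6.9392
  t20: +0.4480
  t21: +0.8935
  t22: +10.8317
Σ = +122.8437 → |volume| = 122.84

Directed edges: 66 total, each appears once with its reverse present → watertight.

122.84 WATERTIGHT


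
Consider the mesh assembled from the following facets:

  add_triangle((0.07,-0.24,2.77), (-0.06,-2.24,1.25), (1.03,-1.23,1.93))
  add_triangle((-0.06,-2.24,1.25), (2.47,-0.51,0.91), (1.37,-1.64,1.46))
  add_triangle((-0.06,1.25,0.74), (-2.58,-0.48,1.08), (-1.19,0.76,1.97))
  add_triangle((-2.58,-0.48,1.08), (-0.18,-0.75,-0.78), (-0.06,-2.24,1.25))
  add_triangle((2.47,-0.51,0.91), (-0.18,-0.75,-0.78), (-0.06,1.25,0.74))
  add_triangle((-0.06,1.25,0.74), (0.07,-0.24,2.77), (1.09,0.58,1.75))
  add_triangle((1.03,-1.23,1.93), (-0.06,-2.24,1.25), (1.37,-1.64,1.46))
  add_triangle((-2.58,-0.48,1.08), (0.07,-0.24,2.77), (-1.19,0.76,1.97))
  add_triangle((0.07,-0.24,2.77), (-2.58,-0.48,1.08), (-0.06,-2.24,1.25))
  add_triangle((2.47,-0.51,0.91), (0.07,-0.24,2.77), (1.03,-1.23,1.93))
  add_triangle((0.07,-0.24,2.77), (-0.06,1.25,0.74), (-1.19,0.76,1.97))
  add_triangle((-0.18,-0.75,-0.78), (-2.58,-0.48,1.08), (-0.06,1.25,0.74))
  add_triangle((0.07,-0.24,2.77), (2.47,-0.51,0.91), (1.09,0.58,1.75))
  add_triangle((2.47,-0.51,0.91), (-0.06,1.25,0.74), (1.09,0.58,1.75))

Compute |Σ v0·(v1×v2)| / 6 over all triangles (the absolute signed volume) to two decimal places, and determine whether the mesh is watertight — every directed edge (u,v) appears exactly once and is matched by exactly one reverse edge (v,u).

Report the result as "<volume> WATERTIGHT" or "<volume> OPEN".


Per-triangle v0·(v1×v2)/6:
  t1: +1.0106
  t2: +0.1750
  t3: +0.4965
  t4: +1.1972
  t5: +0.1167
  t6: +0.6610
  t7: +0.4403
  t8: +1.3414
  t9: +2.5496
  t10: +1.0053
  t11: +0.7183
  t12: +0.2436
  t13: +1.0347
  t14: +0.4344
Σ = +11.4246 → |volume| = 11.42

Directed edges: 42 total; 6 unmatched, e.g. (-0.06,-2.24,1.25)→(2.47,-0.51,0.91) → open.

11.42 OPEN


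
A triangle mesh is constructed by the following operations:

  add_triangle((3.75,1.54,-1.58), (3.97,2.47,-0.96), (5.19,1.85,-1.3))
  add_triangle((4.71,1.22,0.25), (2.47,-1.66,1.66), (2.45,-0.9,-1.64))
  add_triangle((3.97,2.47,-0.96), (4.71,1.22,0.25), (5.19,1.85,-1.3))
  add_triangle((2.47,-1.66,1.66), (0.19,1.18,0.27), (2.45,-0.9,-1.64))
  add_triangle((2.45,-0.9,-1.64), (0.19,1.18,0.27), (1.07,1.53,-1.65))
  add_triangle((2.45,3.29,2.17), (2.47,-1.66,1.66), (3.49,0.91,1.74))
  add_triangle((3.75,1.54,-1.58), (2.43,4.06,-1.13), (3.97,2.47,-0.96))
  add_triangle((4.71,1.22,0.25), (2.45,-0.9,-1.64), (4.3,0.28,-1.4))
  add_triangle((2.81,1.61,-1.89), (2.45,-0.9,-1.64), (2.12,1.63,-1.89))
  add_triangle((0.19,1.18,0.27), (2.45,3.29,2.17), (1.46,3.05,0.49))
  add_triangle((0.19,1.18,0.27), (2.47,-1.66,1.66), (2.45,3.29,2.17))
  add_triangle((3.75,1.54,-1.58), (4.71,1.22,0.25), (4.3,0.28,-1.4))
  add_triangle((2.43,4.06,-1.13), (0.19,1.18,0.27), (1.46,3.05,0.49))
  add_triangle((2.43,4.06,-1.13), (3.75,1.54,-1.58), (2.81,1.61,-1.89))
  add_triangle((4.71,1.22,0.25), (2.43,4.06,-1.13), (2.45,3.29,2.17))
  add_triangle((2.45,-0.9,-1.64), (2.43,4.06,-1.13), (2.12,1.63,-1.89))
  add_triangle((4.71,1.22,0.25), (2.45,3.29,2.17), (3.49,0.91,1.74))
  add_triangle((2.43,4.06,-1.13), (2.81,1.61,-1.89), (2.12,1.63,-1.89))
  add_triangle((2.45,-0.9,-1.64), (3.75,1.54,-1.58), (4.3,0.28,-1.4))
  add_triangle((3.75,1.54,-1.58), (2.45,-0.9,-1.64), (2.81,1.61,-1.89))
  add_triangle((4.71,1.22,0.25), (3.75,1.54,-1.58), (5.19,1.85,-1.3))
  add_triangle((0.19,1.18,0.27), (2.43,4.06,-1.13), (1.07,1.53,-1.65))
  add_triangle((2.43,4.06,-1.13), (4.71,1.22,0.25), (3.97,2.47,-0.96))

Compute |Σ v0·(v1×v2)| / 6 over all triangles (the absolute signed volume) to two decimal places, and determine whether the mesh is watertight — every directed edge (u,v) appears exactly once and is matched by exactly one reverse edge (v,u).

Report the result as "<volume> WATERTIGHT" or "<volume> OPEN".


Per-triangle v0·(v1×v2)/6:
  t1: +0.5907
  t2: +5.0373
  t3: +1.3183
  t4: -1.8130
  t5: -0.7884
  t6: +1.9320
  t7: +1.4197
  t8: +0.8029
  t9: +0.4992
  t10: +0.3486
  t11: +0.0074
  t12: +1.8913
  t13: +0.3197
  t14: +1.3210
  t15: +8.1179
  t16: -1.4408
  t17: +3.2312
  t18: +0.6779
  t19: +1.0549
  t20: +1.0144
  t21: +0.0029
  t22: +0.3652
  t23: +1.7279
Σ = +27.6382 → |volume| = 27.64

Directed edges: 69 total; 9 unmatched, e.g. (4.71,1.22,0.25)→(2.47,-1.66,1.66) → open.

27.64 OPEN


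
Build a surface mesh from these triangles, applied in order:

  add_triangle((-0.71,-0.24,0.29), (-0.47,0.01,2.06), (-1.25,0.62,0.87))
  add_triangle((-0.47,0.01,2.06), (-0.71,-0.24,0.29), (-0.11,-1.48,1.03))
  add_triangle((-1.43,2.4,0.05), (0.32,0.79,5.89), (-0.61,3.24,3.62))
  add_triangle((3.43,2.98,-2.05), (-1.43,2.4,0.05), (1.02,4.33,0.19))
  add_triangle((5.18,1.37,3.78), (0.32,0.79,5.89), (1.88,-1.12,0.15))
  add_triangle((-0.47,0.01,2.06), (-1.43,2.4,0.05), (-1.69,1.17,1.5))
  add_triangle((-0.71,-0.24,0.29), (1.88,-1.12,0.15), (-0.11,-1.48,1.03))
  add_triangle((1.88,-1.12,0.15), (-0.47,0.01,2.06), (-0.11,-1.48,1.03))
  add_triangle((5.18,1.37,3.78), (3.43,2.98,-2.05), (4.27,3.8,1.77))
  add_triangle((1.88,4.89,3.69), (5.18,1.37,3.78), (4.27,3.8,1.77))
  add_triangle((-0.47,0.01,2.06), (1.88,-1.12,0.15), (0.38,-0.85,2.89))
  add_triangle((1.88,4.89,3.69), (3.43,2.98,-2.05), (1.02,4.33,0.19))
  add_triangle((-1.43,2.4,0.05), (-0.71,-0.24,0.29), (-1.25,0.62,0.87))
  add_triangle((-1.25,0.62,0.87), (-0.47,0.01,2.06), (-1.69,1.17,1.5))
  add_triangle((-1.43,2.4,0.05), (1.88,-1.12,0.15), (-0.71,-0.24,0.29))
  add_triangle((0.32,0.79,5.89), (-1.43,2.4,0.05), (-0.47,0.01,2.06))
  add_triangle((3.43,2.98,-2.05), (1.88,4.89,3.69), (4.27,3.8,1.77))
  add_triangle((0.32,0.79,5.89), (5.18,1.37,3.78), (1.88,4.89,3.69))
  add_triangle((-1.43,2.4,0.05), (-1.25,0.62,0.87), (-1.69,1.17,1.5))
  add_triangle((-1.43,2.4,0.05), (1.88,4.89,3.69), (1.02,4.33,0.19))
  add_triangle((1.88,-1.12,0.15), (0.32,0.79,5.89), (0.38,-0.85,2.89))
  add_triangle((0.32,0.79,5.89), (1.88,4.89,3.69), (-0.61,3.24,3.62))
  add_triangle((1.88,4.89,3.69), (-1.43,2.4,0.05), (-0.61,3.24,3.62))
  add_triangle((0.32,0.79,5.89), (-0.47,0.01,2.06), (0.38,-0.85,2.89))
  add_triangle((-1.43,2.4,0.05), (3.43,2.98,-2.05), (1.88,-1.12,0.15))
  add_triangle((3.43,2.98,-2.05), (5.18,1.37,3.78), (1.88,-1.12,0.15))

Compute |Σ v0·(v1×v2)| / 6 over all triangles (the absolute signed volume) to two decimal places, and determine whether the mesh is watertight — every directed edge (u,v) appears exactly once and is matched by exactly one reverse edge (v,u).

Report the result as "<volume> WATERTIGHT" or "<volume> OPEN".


Per-triangle v0·(v1×v2)/6:
  t1: +0.2233
  t2: +0.3386
  t3: +1.9788
  t4: +3.2492
  t5: +7.1535
  t6: +0.5441
  t7: +0.0479
  t8: +0.9279
  t9: +8.0891
  t10: +10.4492
  t11: -0.1679
  t12: +7.9880
  t13: +0.1885
  t14: +0.1348
  t15: -0.2022
  t16: +1.7417
  t17: +7.7982
  t18: +20.0402
  t19: +0.1794
  t20: +4.9755
  t21: +2.0246
  t22: +8.0218
  t23: +4.9165
  t24: +0.7653
  t25: -1.3854
  t26: +8.5435
Σ = +98.5639 → |volume| = 98.56

Directed edges: 78 total, each appears once with its reverse present → watertight.

98.56 WATERTIGHT


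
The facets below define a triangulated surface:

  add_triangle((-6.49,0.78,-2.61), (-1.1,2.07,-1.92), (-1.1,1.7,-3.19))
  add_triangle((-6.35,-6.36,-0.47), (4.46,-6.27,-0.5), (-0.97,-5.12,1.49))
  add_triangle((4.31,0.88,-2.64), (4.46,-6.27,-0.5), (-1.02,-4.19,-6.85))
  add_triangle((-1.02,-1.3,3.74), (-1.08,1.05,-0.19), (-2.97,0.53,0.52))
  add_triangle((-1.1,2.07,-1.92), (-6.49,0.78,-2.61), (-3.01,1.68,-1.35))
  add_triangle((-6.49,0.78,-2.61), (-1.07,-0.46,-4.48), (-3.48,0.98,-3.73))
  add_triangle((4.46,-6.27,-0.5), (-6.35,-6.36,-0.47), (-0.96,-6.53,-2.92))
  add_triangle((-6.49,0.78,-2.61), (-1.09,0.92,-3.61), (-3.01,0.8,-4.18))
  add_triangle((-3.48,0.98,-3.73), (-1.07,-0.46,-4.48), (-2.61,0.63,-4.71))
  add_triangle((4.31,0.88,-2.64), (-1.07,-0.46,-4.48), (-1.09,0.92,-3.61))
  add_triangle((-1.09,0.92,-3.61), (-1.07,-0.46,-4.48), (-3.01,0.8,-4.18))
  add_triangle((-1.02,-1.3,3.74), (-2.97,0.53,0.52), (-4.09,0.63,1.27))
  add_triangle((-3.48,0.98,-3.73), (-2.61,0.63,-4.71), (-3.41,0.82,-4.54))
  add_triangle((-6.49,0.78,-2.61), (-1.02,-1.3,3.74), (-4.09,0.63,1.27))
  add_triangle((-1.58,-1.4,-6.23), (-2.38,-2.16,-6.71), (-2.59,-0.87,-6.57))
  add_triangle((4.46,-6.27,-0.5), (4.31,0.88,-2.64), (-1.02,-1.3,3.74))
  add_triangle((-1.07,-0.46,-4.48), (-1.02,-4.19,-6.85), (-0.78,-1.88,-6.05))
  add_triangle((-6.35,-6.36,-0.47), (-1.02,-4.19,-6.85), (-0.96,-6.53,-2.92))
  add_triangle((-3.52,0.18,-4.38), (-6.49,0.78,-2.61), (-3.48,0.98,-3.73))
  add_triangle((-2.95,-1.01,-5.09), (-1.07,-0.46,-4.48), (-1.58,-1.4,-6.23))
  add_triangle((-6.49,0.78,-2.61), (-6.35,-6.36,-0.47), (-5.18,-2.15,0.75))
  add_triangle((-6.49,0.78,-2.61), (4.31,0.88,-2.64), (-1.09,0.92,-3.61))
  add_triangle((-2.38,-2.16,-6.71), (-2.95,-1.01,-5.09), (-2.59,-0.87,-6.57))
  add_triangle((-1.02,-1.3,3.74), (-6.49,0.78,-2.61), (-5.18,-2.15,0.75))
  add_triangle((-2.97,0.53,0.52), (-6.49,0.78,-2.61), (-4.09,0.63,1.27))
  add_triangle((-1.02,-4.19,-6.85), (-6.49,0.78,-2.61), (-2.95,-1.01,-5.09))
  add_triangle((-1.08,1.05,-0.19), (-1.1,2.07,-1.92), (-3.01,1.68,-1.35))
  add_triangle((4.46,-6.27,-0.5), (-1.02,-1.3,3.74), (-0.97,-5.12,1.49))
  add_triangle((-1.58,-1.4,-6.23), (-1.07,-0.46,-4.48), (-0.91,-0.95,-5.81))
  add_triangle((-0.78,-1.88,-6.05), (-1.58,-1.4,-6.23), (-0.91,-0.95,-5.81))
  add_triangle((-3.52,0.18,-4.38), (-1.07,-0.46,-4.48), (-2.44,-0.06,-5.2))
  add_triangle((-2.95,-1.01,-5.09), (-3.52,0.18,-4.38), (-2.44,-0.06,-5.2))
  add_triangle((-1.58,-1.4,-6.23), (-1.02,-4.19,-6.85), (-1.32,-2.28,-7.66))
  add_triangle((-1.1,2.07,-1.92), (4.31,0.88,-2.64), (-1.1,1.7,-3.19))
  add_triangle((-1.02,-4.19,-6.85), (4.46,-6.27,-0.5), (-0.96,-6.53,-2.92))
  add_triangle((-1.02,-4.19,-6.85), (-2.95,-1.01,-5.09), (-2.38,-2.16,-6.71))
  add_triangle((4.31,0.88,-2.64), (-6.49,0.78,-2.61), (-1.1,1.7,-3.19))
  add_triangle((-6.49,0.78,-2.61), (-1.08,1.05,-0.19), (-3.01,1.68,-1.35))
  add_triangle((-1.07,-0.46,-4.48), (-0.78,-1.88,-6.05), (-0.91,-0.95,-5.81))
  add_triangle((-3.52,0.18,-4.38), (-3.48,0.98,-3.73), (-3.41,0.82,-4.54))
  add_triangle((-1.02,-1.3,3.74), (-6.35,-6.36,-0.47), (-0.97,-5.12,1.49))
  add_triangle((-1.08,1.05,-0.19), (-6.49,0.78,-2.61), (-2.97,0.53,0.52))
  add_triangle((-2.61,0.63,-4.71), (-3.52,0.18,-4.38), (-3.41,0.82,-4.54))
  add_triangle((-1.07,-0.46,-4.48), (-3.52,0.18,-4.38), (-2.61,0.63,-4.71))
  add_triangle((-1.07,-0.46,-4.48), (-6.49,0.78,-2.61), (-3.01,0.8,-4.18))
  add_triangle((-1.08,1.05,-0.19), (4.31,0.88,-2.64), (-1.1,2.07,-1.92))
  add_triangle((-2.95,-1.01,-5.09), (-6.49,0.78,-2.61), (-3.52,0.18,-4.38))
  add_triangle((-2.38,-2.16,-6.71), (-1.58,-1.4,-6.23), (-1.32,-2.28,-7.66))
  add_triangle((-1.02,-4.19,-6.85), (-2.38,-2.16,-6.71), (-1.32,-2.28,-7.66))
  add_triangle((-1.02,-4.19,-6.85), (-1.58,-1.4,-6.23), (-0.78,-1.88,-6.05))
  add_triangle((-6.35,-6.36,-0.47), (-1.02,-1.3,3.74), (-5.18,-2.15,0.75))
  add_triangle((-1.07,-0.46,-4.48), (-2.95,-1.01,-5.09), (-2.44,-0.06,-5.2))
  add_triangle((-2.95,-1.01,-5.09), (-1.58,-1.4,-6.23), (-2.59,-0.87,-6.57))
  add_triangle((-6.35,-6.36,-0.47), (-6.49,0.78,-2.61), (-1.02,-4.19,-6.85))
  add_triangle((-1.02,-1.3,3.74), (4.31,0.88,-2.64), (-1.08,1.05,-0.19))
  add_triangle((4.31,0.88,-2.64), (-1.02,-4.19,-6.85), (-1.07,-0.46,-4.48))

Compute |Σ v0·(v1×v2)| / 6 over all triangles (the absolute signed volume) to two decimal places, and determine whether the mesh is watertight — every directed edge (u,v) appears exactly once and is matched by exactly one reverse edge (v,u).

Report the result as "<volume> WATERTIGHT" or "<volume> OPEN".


364.85 WATERTIGHT

Per-triangle v0·(v1×v2)/6:
  t1: +3.2534
  t2: +21.3918
  t3: +44.9392
  t4: +1.2332
  t5: +1.8145
  t6: -3.9445
  t7: +27.4815
  t8: +1.0308
  t9: -0.6415
  t10: +4.9570
  t11: +1.7296
  t12: -0.2303
  t13: +0.1017
  t14: +5.1067
  t15: +1.0526
  t16: +14.3183
  t17: -1.1522
  t18: +30.3712
  t19: +2.4140
  t20: +0.9511
  t21: +15.5803
  t22: +1.0637
  t23: +1.4111
  t24: +8.0868
  t25: +0.2889
  t26: +8.7046
  t27: +0.5351
  t28: +14.6668
  t29: +0.2955
  t30: +0.5831
  t31: -0.3121
  t32: +1.3198
  t33: -1.2977
  t34: +2.7827
  t35: +28.1345
  t36: +1.5500
  t37: +3.2615
  t38: +0.4872
  t39: -0.2735
  t40: +0.3670
  t41: +16.2917
  t42: +1.6607
  t43: +0.4674
  t44: +1.3588
  t45: +3.8103
  t46: +0.9637
  t47: +3.3491
  t48: +0.8151
  t49: +3.3939
  t50: +1.6886
  t51: +12.6022
  t52: +1.0497
  t53: -0.9163
  t54: +59.3380
  t55: +2.1753
  t56: +13.3915
Σ = +364.8529 → |volume| = 364.85

Directed edges: 168 total, each appears once with its reverse present → watertight.


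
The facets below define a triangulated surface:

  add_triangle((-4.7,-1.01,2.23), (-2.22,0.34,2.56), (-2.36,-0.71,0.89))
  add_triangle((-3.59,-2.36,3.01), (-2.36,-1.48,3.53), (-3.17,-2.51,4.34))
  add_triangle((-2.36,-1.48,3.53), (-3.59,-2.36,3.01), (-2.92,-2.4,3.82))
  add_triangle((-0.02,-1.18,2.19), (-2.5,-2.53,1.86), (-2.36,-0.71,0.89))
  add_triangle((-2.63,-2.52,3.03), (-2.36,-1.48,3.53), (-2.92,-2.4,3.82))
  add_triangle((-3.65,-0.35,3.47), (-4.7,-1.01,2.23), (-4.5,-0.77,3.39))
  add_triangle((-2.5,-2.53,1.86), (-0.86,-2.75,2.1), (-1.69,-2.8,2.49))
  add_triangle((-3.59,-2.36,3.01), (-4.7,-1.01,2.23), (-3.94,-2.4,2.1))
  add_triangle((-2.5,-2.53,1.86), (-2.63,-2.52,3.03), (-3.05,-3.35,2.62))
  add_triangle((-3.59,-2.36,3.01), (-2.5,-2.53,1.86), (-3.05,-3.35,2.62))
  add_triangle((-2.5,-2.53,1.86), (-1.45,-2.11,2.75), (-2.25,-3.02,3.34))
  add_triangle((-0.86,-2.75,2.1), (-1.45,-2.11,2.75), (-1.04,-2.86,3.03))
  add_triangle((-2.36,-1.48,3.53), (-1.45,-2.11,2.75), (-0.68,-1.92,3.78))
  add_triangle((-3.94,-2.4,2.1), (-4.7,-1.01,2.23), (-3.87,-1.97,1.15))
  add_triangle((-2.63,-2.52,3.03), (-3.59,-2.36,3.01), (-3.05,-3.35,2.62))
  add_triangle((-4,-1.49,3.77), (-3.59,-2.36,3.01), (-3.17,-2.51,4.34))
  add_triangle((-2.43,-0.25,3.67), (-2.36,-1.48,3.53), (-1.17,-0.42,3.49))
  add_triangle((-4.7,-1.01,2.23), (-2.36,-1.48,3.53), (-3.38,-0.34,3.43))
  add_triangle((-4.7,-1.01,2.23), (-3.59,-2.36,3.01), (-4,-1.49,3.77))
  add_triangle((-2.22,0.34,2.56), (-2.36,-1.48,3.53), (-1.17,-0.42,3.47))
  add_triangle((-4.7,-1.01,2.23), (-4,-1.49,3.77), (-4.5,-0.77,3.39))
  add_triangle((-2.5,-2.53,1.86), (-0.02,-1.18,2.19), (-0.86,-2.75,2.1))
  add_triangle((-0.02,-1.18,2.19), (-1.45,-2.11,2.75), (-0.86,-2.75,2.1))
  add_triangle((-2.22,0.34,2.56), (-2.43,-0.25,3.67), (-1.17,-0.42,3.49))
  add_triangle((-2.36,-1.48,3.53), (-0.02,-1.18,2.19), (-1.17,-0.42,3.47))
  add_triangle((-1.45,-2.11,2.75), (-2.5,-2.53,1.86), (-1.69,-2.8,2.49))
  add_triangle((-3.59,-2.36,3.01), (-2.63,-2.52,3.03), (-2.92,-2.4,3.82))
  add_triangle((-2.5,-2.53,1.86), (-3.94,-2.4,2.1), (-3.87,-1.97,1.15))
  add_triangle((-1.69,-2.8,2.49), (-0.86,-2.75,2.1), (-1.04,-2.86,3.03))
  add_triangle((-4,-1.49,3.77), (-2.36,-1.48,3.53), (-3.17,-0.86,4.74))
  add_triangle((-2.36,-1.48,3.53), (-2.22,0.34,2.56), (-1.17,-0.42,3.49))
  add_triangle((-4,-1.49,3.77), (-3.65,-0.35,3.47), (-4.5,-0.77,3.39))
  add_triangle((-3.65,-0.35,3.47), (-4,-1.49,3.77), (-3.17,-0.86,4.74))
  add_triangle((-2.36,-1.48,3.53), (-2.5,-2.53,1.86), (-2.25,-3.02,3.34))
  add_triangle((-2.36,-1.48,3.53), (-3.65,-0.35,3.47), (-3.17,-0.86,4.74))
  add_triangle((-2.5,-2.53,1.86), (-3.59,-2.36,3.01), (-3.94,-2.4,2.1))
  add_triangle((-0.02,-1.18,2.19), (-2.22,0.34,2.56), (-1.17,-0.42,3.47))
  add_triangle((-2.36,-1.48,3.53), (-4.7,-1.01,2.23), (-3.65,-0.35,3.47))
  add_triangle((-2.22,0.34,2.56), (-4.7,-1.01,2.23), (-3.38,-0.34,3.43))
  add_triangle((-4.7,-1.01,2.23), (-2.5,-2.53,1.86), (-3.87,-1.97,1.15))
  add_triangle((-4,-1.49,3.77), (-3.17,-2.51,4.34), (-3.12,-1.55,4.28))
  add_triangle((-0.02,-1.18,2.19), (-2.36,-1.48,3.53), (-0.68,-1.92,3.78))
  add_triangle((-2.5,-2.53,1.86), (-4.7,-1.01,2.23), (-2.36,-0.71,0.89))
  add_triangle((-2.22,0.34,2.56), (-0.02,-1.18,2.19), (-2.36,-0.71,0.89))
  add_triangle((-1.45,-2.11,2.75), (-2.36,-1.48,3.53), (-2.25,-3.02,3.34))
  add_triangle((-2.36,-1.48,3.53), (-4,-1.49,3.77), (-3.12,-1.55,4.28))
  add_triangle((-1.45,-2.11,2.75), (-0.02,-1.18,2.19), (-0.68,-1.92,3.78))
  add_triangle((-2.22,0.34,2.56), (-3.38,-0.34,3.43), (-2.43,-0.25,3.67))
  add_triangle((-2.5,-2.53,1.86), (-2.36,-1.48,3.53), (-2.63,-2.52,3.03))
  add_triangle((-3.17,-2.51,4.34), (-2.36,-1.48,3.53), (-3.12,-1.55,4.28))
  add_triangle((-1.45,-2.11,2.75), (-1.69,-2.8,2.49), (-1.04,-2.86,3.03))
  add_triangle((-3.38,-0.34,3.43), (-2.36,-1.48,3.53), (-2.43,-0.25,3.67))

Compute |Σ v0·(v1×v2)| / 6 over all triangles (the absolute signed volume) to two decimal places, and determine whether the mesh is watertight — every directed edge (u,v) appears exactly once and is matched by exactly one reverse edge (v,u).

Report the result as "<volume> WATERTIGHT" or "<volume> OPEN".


14.02 WATERTIGHT

Per-triangle v0·(v1×v2)/6:
  t1: -0.0924
  t2: -0.4674
  t3: +0.5046
  t4: -1.1027
  t5: -0.0147
  t6: +0.1587
  t7: +0.3024
  t8: +1.3030
  t9: -0.1385
  t10: +0.2233
  t11: -0.0713
  t12: -0.2304
  t13: +0.9634
  t14: +1.0406
  t15: +0.6341
  t16: +1.2530
  t17: +0.8675
  t18: +2.1212
  t19: +1.6843
  t20: +1.2657
  t21: +0.9086
  t22: -0.9980
  t23: +0.6489
  t24: +0.3004
  t25: +1.0564
  t26: +0.4288
  t27: +0.4122
  t28: +0.4694
  t29: +0.2923
  t30: +0.9812
  t31: -1.2793
  t32: +0.5910
  t33: +1.1730
  t34: +1.1798
  t35: -0.8815
  t36: +0.6652
  t37: -0.4479
  t38: -2.1447
  t39: +0.7129
  t40: -1.6720
  t41: +0.8373
  t42: +0.0003
  t43: +0.4657
  t44: -1.6607
  t45: +0.3798
  t46: -0.1990
  t47: +0.2087
  t48: +0.3830
  t49: -0.3016
  t50: +0.1436
  t51: +0.3198
  t52: +0.8393
Σ = +14.0176 → |volume| = 14.02

Directed edges: 156 total, each appears once with its reverse present → watertight.
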